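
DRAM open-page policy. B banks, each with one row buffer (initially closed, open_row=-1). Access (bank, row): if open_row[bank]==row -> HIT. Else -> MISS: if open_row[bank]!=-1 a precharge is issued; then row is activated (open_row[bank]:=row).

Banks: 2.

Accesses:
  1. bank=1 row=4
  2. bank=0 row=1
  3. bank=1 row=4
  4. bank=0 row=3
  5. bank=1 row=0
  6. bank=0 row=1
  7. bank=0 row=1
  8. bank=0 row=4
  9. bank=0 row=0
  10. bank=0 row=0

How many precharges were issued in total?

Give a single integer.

Acc 1: bank1 row4 -> MISS (open row4); precharges=0
Acc 2: bank0 row1 -> MISS (open row1); precharges=0
Acc 3: bank1 row4 -> HIT
Acc 4: bank0 row3 -> MISS (open row3); precharges=1
Acc 5: bank1 row0 -> MISS (open row0); precharges=2
Acc 6: bank0 row1 -> MISS (open row1); precharges=3
Acc 7: bank0 row1 -> HIT
Acc 8: bank0 row4 -> MISS (open row4); precharges=4
Acc 9: bank0 row0 -> MISS (open row0); precharges=5
Acc 10: bank0 row0 -> HIT

Answer: 5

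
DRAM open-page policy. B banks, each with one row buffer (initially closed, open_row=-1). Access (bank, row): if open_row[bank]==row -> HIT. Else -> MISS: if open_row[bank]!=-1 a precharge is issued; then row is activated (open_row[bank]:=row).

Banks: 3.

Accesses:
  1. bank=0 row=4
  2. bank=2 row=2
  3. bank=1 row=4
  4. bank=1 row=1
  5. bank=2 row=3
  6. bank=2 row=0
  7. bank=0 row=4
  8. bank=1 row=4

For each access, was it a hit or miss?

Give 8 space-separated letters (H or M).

Acc 1: bank0 row4 -> MISS (open row4); precharges=0
Acc 2: bank2 row2 -> MISS (open row2); precharges=0
Acc 3: bank1 row4 -> MISS (open row4); precharges=0
Acc 4: bank1 row1 -> MISS (open row1); precharges=1
Acc 5: bank2 row3 -> MISS (open row3); precharges=2
Acc 6: bank2 row0 -> MISS (open row0); precharges=3
Acc 7: bank0 row4 -> HIT
Acc 8: bank1 row4 -> MISS (open row4); precharges=4

Answer: M M M M M M H M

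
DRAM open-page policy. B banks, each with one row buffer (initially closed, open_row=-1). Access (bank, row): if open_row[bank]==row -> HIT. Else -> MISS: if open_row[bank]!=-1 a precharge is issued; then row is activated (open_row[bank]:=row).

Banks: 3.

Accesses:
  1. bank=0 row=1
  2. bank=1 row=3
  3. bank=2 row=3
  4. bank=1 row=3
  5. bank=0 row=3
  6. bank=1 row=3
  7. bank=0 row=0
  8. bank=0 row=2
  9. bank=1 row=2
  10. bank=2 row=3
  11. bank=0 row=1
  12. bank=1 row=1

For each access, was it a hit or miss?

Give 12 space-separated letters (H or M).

Answer: M M M H M H M M M H M M

Derivation:
Acc 1: bank0 row1 -> MISS (open row1); precharges=0
Acc 2: bank1 row3 -> MISS (open row3); precharges=0
Acc 3: bank2 row3 -> MISS (open row3); precharges=0
Acc 4: bank1 row3 -> HIT
Acc 5: bank0 row3 -> MISS (open row3); precharges=1
Acc 6: bank1 row3 -> HIT
Acc 7: bank0 row0 -> MISS (open row0); precharges=2
Acc 8: bank0 row2 -> MISS (open row2); precharges=3
Acc 9: bank1 row2 -> MISS (open row2); precharges=4
Acc 10: bank2 row3 -> HIT
Acc 11: bank0 row1 -> MISS (open row1); precharges=5
Acc 12: bank1 row1 -> MISS (open row1); precharges=6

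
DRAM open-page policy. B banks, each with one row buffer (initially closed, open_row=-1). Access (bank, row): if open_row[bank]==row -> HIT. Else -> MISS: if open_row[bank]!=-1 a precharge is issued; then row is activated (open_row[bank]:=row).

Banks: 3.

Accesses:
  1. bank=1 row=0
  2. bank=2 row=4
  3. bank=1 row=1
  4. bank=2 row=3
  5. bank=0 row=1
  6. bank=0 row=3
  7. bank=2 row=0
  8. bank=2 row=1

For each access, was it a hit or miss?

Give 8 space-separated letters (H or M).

Answer: M M M M M M M M

Derivation:
Acc 1: bank1 row0 -> MISS (open row0); precharges=0
Acc 2: bank2 row4 -> MISS (open row4); precharges=0
Acc 3: bank1 row1 -> MISS (open row1); precharges=1
Acc 4: bank2 row3 -> MISS (open row3); precharges=2
Acc 5: bank0 row1 -> MISS (open row1); precharges=2
Acc 6: bank0 row3 -> MISS (open row3); precharges=3
Acc 7: bank2 row0 -> MISS (open row0); precharges=4
Acc 8: bank2 row1 -> MISS (open row1); precharges=5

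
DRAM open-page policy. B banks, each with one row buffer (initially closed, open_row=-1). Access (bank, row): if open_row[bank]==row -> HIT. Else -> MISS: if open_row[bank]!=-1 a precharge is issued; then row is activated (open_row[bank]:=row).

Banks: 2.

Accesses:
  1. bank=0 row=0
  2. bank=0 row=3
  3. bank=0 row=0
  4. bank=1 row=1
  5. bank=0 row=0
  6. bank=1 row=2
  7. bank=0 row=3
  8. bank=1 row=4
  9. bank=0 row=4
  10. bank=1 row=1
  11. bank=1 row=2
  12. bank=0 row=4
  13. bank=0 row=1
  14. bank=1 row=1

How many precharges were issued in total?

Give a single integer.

Acc 1: bank0 row0 -> MISS (open row0); precharges=0
Acc 2: bank0 row3 -> MISS (open row3); precharges=1
Acc 3: bank0 row0 -> MISS (open row0); precharges=2
Acc 4: bank1 row1 -> MISS (open row1); precharges=2
Acc 5: bank0 row0 -> HIT
Acc 6: bank1 row2 -> MISS (open row2); precharges=3
Acc 7: bank0 row3 -> MISS (open row3); precharges=4
Acc 8: bank1 row4 -> MISS (open row4); precharges=5
Acc 9: bank0 row4 -> MISS (open row4); precharges=6
Acc 10: bank1 row1 -> MISS (open row1); precharges=7
Acc 11: bank1 row2 -> MISS (open row2); precharges=8
Acc 12: bank0 row4 -> HIT
Acc 13: bank0 row1 -> MISS (open row1); precharges=9
Acc 14: bank1 row1 -> MISS (open row1); precharges=10

Answer: 10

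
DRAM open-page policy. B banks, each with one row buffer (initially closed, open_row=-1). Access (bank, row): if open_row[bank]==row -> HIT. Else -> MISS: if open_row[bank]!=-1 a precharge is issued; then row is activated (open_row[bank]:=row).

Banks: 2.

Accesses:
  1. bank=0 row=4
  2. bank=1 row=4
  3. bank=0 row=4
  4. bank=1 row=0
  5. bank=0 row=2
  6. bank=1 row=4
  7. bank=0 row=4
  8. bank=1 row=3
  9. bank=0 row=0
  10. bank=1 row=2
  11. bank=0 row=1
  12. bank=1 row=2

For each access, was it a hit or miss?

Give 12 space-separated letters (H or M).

Acc 1: bank0 row4 -> MISS (open row4); precharges=0
Acc 2: bank1 row4 -> MISS (open row4); precharges=0
Acc 3: bank0 row4 -> HIT
Acc 4: bank1 row0 -> MISS (open row0); precharges=1
Acc 5: bank0 row2 -> MISS (open row2); precharges=2
Acc 6: bank1 row4 -> MISS (open row4); precharges=3
Acc 7: bank0 row4 -> MISS (open row4); precharges=4
Acc 8: bank1 row3 -> MISS (open row3); precharges=5
Acc 9: bank0 row0 -> MISS (open row0); precharges=6
Acc 10: bank1 row2 -> MISS (open row2); precharges=7
Acc 11: bank0 row1 -> MISS (open row1); precharges=8
Acc 12: bank1 row2 -> HIT

Answer: M M H M M M M M M M M H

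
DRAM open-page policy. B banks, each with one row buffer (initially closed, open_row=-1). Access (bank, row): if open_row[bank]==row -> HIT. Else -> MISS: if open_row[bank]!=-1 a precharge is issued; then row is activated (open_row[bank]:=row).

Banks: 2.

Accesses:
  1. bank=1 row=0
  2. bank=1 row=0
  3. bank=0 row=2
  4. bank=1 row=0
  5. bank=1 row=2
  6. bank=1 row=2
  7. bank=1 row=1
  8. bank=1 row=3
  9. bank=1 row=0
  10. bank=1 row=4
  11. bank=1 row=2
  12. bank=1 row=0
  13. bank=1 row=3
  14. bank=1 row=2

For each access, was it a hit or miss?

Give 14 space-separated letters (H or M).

Acc 1: bank1 row0 -> MISS (open row0); precharges=0
Acc 2: bank1 row0 -> HIT
Acc 3: bank0 row2 -> MISS (open row2); precharges=0
Acc 4: bank1 row0 -> HIT
Acc 5: bank1 row2 -> MISS (open row2); precharges=1
Acc 6: bank1 row2 -> HIT
Acc 7: bank1 row1 -> MISS (open row1); precharges=2
Acc 8: bank1 row3 -> MISS (open row3); precharges=3
Acc 9: bank1 row0 -> MISS (open row0); precharges=4
Acc 10: bank1 row4 -> MISS (open row4); precharges=5
Acc 11: bank1 row2 -> MISS (open row2); precharges=6
Acc 12: bank1 row0 -> MISS (open row0); precharges=7
Acc 13: bank1 row3 -> MISS (open row3); precharges=8
Acc 14: bank1 row2 -> MISS (open row2); precharges=9

Answer: M H M H M H M M M M M M M M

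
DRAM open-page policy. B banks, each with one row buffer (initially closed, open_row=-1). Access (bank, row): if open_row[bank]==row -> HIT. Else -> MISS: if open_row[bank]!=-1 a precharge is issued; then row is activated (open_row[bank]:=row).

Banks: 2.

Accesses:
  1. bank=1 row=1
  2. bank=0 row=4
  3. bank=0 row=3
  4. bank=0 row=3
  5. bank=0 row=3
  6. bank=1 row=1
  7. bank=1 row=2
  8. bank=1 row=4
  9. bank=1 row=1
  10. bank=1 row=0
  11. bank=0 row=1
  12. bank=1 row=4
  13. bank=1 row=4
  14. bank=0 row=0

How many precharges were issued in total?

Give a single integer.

Answer: 8

Derivation:
Acc 1: bank1 row1 -> MISS (open row1); precharges=0
Acc 2: bank0 row4 -> MISS (open row4); precharges=0
Acc 3: bank0 row3 -> MISS (open row3); precharges=1
Acc 4: bank0 row3 -> HIT
Acc 5: bank0 row3 -> HIT
Acc 6: bank1 row1 -> HIT
Acc 7: bank1 row2 -> MISS (open row2); precharges=2
Acc 8: bank1 row4 -> MISS (open row4); precharges=3
Acc 9: bank1 row1 -> MISS (open row1); precharges=4
Acc 10: bank1 row0 -> MISS (open row0); precharges=5
Acc 11: bank0 row1 -> MISS (open row1); precharges=6
Acc 12: bank1 row4 -> MISS (open row4); precharges=7
Acc 13: bank1 row4 -> HIT
Acc 14: bank0 row0 -> MISS (open row0); precharges=8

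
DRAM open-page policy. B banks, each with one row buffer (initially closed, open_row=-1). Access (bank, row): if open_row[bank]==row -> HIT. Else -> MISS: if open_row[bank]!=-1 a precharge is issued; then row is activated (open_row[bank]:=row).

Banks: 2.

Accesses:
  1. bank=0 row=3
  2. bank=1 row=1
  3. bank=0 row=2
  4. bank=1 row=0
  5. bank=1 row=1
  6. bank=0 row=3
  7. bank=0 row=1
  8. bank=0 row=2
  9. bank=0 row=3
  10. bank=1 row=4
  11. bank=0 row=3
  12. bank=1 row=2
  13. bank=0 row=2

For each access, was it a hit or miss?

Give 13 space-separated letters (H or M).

Acc 1: bank0 row3 -> MISS (open row3); precharges=0
Acc 2: bank1 row1 -> MISS (open row1); precharges=0
Acc 3: bank0 row2 -> MISS (open row2); precharges=1
Acc 4: bank1 row0 -> MISS (open row0); precharges=2
Acc 5: bank1 row1 -> MISS (open row1); precharges=3
Acc 6: bank0 row3 -> MISS (open row3); precharges=4
Acc 7: bank0 row1 -> MISS (open row1); precharges=5
Acc 8: bank0 row2 -> MISS (open row2); precharges=6
Acc 9: bank0 row3 -> MISS (open row3); precharges=7
Acc 10: bank1 row4 -> MISS (open row4); precharges=8
Acc 11: bank0 row3 -> HIT
Acc 12: bank1 row2 -> MISS (open row2); precharges=9
Acc 13: bank0 row2 -> MISS (open row2); precharges=10

Answer: M M M M M M M M M M H M M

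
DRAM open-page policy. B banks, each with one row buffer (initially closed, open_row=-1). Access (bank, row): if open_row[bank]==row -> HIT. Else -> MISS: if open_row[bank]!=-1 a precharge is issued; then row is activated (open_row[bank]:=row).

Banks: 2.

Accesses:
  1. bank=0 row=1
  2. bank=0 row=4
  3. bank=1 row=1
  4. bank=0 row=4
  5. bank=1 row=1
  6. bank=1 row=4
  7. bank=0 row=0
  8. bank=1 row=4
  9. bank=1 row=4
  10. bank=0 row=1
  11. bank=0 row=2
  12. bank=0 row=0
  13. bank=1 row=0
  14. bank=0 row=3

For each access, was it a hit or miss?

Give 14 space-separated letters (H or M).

Acc 1: bank0 row1 -> MISS (open row1); precharges=0
Acc 2: bank0 row4 -> MISS (open row4); precharges=1
Acc 3: bank1 row1 -> MISS (open row1); precharges=1
Acc 4: bank0 row4 -> HIT
Acc 5: bank1 row1 -> HIT
Acc 6: bank1 row4 -> MISS (open row4); precharges=2
Acc 7: bank0 row0 -> MISS (open row0); precharges=3
Acc 8: bank1 row4 -> HIT
Acc 9: bank1 row4 -> HIT
Acc 10: bank0 row1 -> MISS (open row1); precharges=4
Acc 11: bank0 row2 -> MISS (open row2); precharges=5
Acc 12: bank0 row0 -> MISS (open row0); precharges=6
Acc 13: bank1 row0 -> MISS (open row0); precharges=7
Acc 14: bank0 row3 -> MISS (open row3); precharges=8

Answer: M M M H H M M H H M M M M M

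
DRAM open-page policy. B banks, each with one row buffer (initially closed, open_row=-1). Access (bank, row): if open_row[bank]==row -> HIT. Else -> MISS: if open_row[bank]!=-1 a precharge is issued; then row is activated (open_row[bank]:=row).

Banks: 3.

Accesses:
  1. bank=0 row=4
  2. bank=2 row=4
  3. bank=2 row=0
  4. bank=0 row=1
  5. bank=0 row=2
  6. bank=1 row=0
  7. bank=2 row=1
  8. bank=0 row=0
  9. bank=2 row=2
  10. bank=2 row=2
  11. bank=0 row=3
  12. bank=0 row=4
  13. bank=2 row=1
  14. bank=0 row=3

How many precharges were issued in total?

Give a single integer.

Acc 1: bank0 row4 -> MISS (open row4); precharges=0
Acc 2: bank2 row4 -> MISS (open row4); precharges=0
Acc 3: bank2 row0 -> MISS (open row0); precharges=1
Acc 4: bank0 row1 -> MISS (open row1); precharges=2
Acc 5: bank0 row2 -> MISS (open row2); precharges=3
Acc 6: bank1 row0 -> MISS (open row0); precharges=3
Acc 7: bank2 row1 -> MISS (open row1); precharges=4
Acc 8: bank0 row0 -> MISS (open row0); precharges=5
Acc 9: bank2 row2 -> MISS (open row2); precharges=6
Acc 10: bank2 row2 -> HIT
Acc 11: bank0 row3 -> MISS (open row3); precharges=7
Acc 12: bank0 row4 -> MISS (open row4); precharges=8
Acc 13: bank2 row1 -> MISS (open row1); precharges=9
Acc 14: bank0 row3 -> MISS (open row3); precharges=10

Answer: 10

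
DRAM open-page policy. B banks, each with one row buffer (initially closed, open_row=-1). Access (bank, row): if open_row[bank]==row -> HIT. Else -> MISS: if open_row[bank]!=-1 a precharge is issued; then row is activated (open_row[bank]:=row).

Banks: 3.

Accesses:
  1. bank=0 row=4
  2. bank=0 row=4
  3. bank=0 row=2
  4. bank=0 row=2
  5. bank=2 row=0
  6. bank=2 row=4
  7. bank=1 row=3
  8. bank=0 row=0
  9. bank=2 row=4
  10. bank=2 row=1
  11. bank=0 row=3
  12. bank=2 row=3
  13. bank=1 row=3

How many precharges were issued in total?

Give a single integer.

Answer: 6

Derivation:
Acc 1: bank0 row4 -> MISS (open row4); precharges=0
Acc 2: bank0 row4 -> HIT
Acc 3: bank0 row2 -> MISS (open row2); precharges=1
Acc 4: bank0 row2 -> HIT
Acc 5: bank2 row0 -> MISS (open row0); precharges=1
Acc 6: bank2 row4 -> MISS (open row4); precharges=2
Acc 7: bank1 row3 -> MISS (open row3); precharges=2
Acc 8: bank0 row0 -> MISS (open row0); precharges=3
Acc 9: bank2 row4 -> HIT
Acc 10: bank2 row1 -> MISS (open row1); precharges=4
Acc 11: bank0 row3 -> MISS (open row3); precharges=5
Acc 12: bank2 row3 -> MISS (open row3); precharges=6
Acc 13: bank1 row3 -> HIT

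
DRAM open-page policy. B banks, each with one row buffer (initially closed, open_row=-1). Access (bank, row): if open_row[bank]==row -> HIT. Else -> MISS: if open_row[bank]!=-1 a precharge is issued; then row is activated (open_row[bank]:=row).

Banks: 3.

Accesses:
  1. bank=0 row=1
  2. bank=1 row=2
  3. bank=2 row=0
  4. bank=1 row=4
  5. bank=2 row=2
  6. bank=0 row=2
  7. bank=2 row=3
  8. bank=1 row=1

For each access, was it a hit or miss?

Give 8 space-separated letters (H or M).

Acc 1: bank0 row1 -> MISS (open row1); precharges=0
Acc 2: bank1 row2 -> MISS (open row2); precharges=0
Acc 3: bank2 row0 -> MISS (open row0); precharges=0
Acc 4: bank1 row4 -> MISS (open row4); precharges=1
Acc 5: bank2 row2 -> MISS (open row2); precharges=2
Acc 6: bank0 row2 -> MISS (open row2); precharges=3
Acc 7: bank2 row3 -> MISS (open row3); precharges=4
Acc 8: bank1 row1 -> MISS (open row1); precharges=5

Answer: M M M M M M M M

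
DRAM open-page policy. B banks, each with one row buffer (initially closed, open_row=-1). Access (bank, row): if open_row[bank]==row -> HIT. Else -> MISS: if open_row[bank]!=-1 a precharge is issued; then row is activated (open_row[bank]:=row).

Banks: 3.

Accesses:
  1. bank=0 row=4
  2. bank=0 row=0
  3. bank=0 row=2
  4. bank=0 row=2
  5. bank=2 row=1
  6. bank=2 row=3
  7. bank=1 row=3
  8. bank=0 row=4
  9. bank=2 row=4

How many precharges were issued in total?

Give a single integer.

Acc 1: bank0 row4 -> MISS (open row4); precharges=0
Acc 2: bank0 row0 -> MISS (open row0); precharges=1
Acc 3: bank0 row2 -> MISS (open row2); precharges=2
Acc 4: bank0 row2 -> HIT
Acc 5: bank2 row1 -> MISS (open row1); precharges=2
Acc 6: bank2 row3 -> MISS (open row3); precharges=3
Acc 7: bank1 row3 -> MISS (open row3); precharges=3
Acc 8: bank0 row4 -> MISS (open row4); precharges=4
Acc 9: bank2 row4 -> MISS (open row4); precharges=5

Answer: 5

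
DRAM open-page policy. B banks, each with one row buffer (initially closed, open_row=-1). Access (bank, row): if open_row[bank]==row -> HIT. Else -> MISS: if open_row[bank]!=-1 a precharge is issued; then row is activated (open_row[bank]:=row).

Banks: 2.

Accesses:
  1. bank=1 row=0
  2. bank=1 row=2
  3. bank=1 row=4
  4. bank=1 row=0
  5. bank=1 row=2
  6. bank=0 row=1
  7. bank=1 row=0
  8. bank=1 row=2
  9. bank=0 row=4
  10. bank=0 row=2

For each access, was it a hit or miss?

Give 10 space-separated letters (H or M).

Acc 1: bank1 row0 -> MISS (open row0); precharges=0
Acc 2: bank1 row2 -> MISS (open row2); precharges=1
Acc 3: bank1 row4 -> MISS (open row4); precharges=2
Acc 4: bank1 row0 -> MISS (open row0); precharges=3
Acc 5: bank1 row2 -> MISS (open row2); precharges=4
Acc 6: bank0 row1 -> MISS (open row1); precharges=4
Acc 7: bank1 row0 -> MISS (open row0); precharges=5
Acc 8: bank1 row2 -> MISS (open row2); precharges=6
Acc 9: bank0 row4 -> MISS (open row4); precharges=7
Acc 10: bank0 row2 -> MISS (open row2); precharges=8

Answer: M M M M M M M M M M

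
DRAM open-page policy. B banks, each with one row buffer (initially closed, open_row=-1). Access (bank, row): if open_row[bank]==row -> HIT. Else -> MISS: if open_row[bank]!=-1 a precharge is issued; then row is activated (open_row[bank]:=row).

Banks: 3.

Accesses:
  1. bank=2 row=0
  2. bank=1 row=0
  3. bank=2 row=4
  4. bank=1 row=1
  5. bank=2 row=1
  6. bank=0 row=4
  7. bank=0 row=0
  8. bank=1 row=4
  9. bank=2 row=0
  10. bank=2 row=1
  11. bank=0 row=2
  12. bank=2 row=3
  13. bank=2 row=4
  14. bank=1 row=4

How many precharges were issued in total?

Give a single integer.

Acc 1: bank2 row0 -> MISS (open row0); precharges=0
Acc 2: bank1 row0 -> MISS (open row0); precharges=0
Acc 3: bank2 row4 -> MISS (open row4); precharges=1
Acc 4: bank1 row1 -> MISS (open row1); precharges=2
Acc 5: bank2 row1 -> MISS (open row1); precharges=3
Acc 6: bank0 row4 -> MISS (open row4); precharges=3
Acc 7: bank0 row0 -> MISS (open row0); precharges=4
Acc 8: bank1 row4 -> MISS (open row4); precharges=5
Acc 9: bank2 row0 -> MISS (open row0); precharges=6
Acc 10: bank2 row1 -> MISS (open row1); precharges=7
Acc 11: bank0 row2 -> MISS (open row2); precharges=8
Acc 12: bank2 row3 -> MISS (open row3); precharges=9
Acc 13: bank2 row4 -> MISS (open row4); precharges=10
Acc 14: bank1 row4 -> HIT

Answer: 10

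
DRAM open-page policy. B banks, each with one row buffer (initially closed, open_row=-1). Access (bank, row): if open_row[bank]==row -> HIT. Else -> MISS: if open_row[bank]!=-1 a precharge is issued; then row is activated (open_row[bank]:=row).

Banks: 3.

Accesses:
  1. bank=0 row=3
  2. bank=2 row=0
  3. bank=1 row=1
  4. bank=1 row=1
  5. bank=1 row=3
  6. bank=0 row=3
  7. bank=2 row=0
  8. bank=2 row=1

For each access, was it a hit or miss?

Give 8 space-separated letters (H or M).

Answer: M M M H M H H M

Derivation:
Acc 1: bank0 row3 -> MISS (open row3); precharges=0
Acc 2: bank2 row0 -> MISS (open row0); precharges=0
Acc 3: bank1 row1 -> MISS (open row1); precharges=0
Acc 4: bank1 row1 -> HIT
Acc 5: bank1 row3 -> MISS (open row3); precharges=1
Acc 6: bank0 row3 -> HIT
Acc 7: bank2 row0 -> HIT
Acc 8: bank2 row1 -> MISS (open row1); precharges=2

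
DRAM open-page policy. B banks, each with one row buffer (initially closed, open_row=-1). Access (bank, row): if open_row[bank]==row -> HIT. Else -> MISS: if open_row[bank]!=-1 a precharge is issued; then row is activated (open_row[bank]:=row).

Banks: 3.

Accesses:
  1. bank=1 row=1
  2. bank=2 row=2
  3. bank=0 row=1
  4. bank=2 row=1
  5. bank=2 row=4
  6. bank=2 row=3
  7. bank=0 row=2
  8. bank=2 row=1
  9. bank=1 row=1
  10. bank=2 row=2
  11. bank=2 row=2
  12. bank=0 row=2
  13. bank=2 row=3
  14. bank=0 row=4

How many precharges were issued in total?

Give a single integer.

Acc 1: bank1 row1 -> MISS (open row1); precharges=0
Acc 2: bank2 row2 -> MISS (open row2); precharges=0
Acc 3: bank0 row1 -> MISS (open row1); precharges=0
Acc 4: bank2 row1 -> MISS (open row1); precharges=1
Acc 5: bank2 row4 -> MISS (open row4); precharges=2
Acc 6: bank2 row3 -> MISS (open row3); precharges=3
Acc 7: bank0 row2 -> MISS (open row2); precharges=4
Acc 8: bank2 row1 -> MISS (open row1); precharges=5
Acc 9: bank1 row1 -> HIT
Acc 10: bank2 row2 -> MISS (open row2); precharges=6
Acc 11: bank2 row2 -> HIT
Acc 12: bank0 row2 -> HIT
Acc 13: bank2 row3 -> MISS (open row3); precharges=7
Acc 14: bank0 row4 -> MISS (open row4); precharges=8

Answer: 8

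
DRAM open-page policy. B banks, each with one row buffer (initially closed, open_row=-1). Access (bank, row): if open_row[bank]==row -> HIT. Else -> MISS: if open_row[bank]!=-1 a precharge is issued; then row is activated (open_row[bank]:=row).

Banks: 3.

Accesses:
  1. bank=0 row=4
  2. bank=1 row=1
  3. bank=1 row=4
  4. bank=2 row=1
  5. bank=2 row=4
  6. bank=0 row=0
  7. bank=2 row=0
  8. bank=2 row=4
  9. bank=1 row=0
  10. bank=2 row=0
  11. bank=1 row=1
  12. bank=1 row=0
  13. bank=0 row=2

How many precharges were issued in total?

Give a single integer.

Acc 1: bank0 row4 -> MISS (open row4); precharges=0
Acc 2: bank1 row1 -> MISS (open row1); precharges=0
Acc 3: bank1 row4 -> MISS (open row4); precharges=1
Acc 4: bank2 row1 -> MISS (open row1); precharges=1
Acc 5: bank2 row4 -> MISS (open row4); precharges=2
Acc 6: bank0 row0 -> MISS (open row0); precharges=3
Acc 7: bank2 row0 -> MISS (open row0); precharges=4
Acc 8: bank2 row4 -> MISS (open row4); precharges=5
Acc 9: bank1 row0 -> MISS (open row0); precharges=6
Acc 10: bank2 row0 -> MISS (open row0); precharges=7
Acc 11: bank1 row1 -> MISS (open row1); precharges=8
Acc 12: bank1 row0 -> MISS (open row0); precharges=9
Acc 13: bank0 row2 -> MISS (open row2); precharges=10

Answer: 10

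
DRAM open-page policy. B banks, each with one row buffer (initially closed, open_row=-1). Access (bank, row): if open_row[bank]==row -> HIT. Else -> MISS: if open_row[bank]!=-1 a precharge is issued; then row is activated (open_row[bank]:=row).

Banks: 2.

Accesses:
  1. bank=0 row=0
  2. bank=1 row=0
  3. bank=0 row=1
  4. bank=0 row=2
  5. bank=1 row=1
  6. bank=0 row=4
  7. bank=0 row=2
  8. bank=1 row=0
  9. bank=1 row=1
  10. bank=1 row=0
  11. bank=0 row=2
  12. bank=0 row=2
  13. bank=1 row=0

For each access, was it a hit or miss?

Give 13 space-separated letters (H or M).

Answer: M M M M M M M M M M H H H

Derivation:
Acc 1: bank0 row0 -> MISS (open row0); precharges=0
Acc 2: bank1 row0 -> MISS (open row0); precharges=0
Acc 3: bank0 row1 -> MISS (open row1); precharges=1
Acc 4: bank0 row2 -> MISS (open row2); precharges=2
Acc 5: bank1 row1 -> MISS (open row1); precharges=3
Acc 6: bank0 row4 -> MISS (open row4); precharges=4
Acc 7: bank0 row2 -> MISS (open row2); precharges=5
Acc 8: bank1 row0 -> MISS (open row0); precharges=6
Acc 9: bank1 row1 -> MISS (open row1); precharges=7
Acc 10: bank1 row0 -> MISS (open row0); precharges=8
Acc 11: bank0 row2 -> HIT
Acc 12: bank0 row2 -> HIT
Acc 13: bank1 row0 -> HIT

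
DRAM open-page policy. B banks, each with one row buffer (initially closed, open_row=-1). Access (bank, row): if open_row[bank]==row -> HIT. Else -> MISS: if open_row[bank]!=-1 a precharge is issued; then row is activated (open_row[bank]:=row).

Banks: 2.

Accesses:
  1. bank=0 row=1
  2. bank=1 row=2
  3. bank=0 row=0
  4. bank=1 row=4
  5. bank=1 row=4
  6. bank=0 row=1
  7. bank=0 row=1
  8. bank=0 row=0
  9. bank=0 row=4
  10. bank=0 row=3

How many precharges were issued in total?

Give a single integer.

Acc 1: bank0 row1 -> MISS (open row1); precharges=0
Acc 2: bank1 row2 -> MISS (open row2); precharges=0
Acc 3: bank0 row0 -> MISS (open row0); precharges=1
Acc 4: bank1 row4 -> MISS (open row4); precharges=2
Acc 5: bank1 row4 -> HIT
Acc 6: bank0 row1 -> MISS (open row1); precharges=3
Acc 7: bank0 row1 -> HIT
Acc 8: bank0 row0 -> MISS (open row0); precharges=4
Acc 9: bank0 row4 -> MISS (open row4); precharges=5
Acc 10: bank0 row3 -> MISS (open row3); precharges=6

Answer: 6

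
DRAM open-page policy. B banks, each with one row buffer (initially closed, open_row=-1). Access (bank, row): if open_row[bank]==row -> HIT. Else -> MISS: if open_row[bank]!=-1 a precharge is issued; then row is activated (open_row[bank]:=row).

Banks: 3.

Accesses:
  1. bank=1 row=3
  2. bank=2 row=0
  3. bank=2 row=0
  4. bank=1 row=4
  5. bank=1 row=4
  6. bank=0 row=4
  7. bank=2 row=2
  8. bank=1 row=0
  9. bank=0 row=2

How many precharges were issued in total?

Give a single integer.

Answer: 4

Derivation:
Acc 1: bank1 row3 -> MISS (open row3); precharges=0
Acc 2: bank2 row0 -> MISS (open row0); precharges=0
Acc 3: bank2 row0 -> HIT
Acc 4: bank1 row4 -> MISS (open row4); precharges=1
Acc 5: bank1 row4 -> HIT
Acc 6: bank0 row4 -> MISS (open row4); precharges=1
Acc 7: bank2 row2 -> MISS (open row2); precharges=2
Acc 8: bank1 row0 -> MISS (open row0); precharges=3
Acc 9: bank0 row2 -> MISS (open row2); precharges=4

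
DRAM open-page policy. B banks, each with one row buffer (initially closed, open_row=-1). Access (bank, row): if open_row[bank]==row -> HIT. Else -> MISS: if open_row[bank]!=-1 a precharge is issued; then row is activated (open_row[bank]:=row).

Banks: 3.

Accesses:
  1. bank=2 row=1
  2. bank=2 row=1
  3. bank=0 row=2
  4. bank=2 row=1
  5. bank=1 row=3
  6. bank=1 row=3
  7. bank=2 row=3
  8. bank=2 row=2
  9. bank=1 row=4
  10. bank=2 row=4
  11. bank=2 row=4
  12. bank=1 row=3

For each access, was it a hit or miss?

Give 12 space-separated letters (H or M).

Answer: M H M H M H M M M M H M

Derivation:
Acc 1: bank2 row1 -> MISS (open row1); precharges=0
Acc 2: bank2 row1 -> HIT
Acc 3: bank0 row2 -> MISS (open row2); precharges=0
Acc 4: bank2 row1 -> HIT
Acc 5: bank1 row3 -> MISS (open row3); precharges=0
Acc 6: bank1 row3 -> HIT
Acc 7: bank2 row3 -> MISS (open row3); precharges=1
Acc 8: bank2 row2 -> MISS (open row2); precharges=2
Acc 9: bank1 row4 -> MISS (open row4); precharges=3
Acc 10: bank2 row4 -> MISS (open row4); precharges=4
Acc 11: bank2 row4 -> HIT
Acc 12: bank1 row3 -> MISS (open row3); precharges=5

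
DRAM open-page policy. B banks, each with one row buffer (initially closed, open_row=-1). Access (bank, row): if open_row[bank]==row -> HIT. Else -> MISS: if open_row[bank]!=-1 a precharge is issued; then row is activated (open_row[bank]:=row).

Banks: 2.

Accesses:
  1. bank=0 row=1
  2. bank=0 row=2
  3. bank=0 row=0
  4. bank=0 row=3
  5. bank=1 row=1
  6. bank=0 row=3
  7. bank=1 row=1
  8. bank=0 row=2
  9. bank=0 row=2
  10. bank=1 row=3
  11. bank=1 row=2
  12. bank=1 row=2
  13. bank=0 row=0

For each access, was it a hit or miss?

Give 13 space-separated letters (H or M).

Acc 1: bank0 row1 -> MISS (open row1); precharges=0
Acc 2: bank0 row2 -> MISS (open row2); precharges=1
Acc 3: bank0 row0 -> MISS (open row0); precharges=2
Acc 4: bank0 row3 -> MISS (open row3); precharges=3
Acc 5: bank1 row1 -> MISS (open row1); precharges=3
Acc 6: bank0 row3 -> HIT
Acc 7: bank1 row1 -> HIT
Acc 8: bank0 row2 -> MISS (open row2); precharges=4
Acc 9: bank0 row2 -> HIT
Acc 10: bank1 row3 -> MISS (open row3); precharges=5
Acc 11: bank1 row2 -> MISS (open row2); precharges=6
Acc 12: bank1 row2 -> HIT
Acc 13: bank0 row0 -> MISS (open row0); precharges=7

Answer: M M M M M H H M H M M H M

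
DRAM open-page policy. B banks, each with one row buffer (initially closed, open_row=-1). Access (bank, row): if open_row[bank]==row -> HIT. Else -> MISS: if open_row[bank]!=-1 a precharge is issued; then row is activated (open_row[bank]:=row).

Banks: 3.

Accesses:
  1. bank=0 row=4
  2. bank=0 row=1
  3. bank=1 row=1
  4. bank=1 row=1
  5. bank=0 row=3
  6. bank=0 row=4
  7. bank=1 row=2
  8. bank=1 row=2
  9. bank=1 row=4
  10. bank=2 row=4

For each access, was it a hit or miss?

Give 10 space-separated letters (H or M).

Answer: M M M H M M M H M M

Derivation:
Acc 1: bank0 row4 -> MISS (open row4); precharges=0
Acc 2: bank0 row1 -> MISS (open row1); precharges=1
Acc 3: bank1 row1 -> MISS (open row1); precharges=1
Acc 4: bank1 row1 -> HIT
Acc 5: bank0 row3 -> MISS (open row3); precharges=2
Acc 6: bank0 row4 -> MISS (open row4); precharges=3
Acc 7: bank1 row2 -> MISS (open row2); precharges=4
Acc 8: bank1 row2 -> HIT
Acc 9: bank1 row4 -> MISS (open row4); precharges=5
Acc 10: bank2 row4 -> MISS (open row4); precharges=5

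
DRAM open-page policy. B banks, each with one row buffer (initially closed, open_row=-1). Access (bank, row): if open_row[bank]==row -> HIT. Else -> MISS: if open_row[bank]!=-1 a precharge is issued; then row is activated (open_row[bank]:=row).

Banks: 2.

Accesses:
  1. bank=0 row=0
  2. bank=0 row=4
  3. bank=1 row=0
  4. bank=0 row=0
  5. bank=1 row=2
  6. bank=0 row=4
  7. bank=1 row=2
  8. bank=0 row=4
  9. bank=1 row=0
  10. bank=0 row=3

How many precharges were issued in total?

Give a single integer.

Answer: 6

Derivation:
Acc 1: bank0 row0 -> MISS (open row0); precharges=0
Acc 2: bank0 row4 -> MISS (open row4); precharges=1
Acc 3: bank1 row0 -> MISS (open row0); precharges=1
Acc 4: bank0 row0 -> MISS (open row0); precharges=2
Acc 5: bank1 row2 -> MISS (open row2); precharges=3
Acc 6: bank0 row4 -> MISS (open row4); precharges=4
Acc 7: bank1 row2 -> HIT
Acc 8: bank0 row4 -> HIT
Acc 9: bank1 row0 -> MISS (open row0); precharges=5
Acc 10: bank0 row3 -> MISS (open row3); precharges=6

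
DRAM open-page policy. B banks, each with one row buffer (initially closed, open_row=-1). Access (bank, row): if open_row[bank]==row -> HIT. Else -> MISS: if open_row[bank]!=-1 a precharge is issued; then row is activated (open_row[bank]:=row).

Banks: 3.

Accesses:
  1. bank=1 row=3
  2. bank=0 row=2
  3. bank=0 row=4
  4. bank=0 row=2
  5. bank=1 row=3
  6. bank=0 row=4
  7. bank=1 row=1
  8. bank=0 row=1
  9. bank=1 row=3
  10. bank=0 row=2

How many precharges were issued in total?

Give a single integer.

Acc 1: bank1 row3 -> MISS (open row3); precharges=0
Acc 2: bank0 row2 -> MISS (open row2); precharges=0
Acc 3: bank0 row4 -> MISS (open row4); precharges=1
Acc 4: bank0 row2 -> MISS (open row2); precharges=2
Acc 5: bank1 row3 -> HIT
Acc 6: bank0 row4 -> MISS (open row4); precharges=3
Acc 7: bank1 row1 -> MISS (open row1); precharges=4
Acc 8: bank0 row1 -> MISS (open row1); precharges=5
Acc 9: bank1 row3 -> MISS (open row3); precharges=6
Acc 10: bank0 row2 -> MISS (open row2); precharges=7

Answer: 7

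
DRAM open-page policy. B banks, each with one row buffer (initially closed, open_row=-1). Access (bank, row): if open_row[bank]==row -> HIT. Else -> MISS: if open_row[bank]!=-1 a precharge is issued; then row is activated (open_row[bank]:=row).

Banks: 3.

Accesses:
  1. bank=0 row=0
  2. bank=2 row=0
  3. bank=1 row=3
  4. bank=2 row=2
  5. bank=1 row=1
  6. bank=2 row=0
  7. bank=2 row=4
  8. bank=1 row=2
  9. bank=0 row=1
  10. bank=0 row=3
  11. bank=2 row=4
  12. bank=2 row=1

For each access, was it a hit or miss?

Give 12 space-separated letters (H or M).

Answer: M M M M M M M M M M H M

Derivation:
Acc 1: bank0 row0 -> MISS (open row0); precharges=0
Acc 2: bank2 row0 -> MISS (open row0); precharges=0
Acc 3: bank1 row3 -> MISS (open row3); precharges=0
Acc 4: bank2 row2 -> MISS (open row2); precharges=1
Acc 5: bank1 row1 -> MISS (open row1); precharges=2
Acc 6: bank2 row0 -> MISS (open row0); precharges=3
Acc 7: bank2 row4 -> MISS (open row4); precharges=4
Acc 8: bank1 row2 -> MISS (open row2); precharges=5
Acc 9: bank0 row1 -> MISS (open row1); precharges=6
Acc 10: bank0 row3 -> MISS (open row3); precharges=7
Acc 11: bank2 row4 -> HIT
Acc 12: bank2 row1 -> MISS (open row1); precharges=8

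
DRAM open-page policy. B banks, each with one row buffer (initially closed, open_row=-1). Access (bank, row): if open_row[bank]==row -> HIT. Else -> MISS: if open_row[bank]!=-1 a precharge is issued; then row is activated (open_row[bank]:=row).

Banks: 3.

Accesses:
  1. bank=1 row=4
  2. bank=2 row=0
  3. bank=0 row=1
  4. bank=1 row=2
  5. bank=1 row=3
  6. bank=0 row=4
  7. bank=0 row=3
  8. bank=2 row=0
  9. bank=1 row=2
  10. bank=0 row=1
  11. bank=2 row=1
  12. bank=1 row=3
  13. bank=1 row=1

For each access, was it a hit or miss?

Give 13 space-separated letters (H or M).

Answer: M M M M M M M H M M M M M

Derivation:
Acc 1: bank1 row4 -> MISS (open row4); precharges=0
Acc 2: bank2 row0 -> MISS (open row0); precharges=0
Acc 3: bank0 row1 -> MISS (open row1); precharges=0
Acc 4: bank1 row2 -> MISS (open row2); precharges=1
Acc 5: bank1 row3 -> MISS (open row3); precharges=2
Acc 6: bank0 row4 -> MISS (open row4); precharges=3
Acc 7: bank0 row3 -> MISS (open row3); precharges=4
Acc 8: bank2 row0 -> HIT
Acc 9: bank1 row2 -> MISS (open row2); precharges=5
Acc 10: bank0 row1 -> MISS (open row1); precharges=6
Acc 11: bank2 row1 -> MISS (open row1); precharges=7
Acc 12: bank1 row3 -> MISS (open row3); precharges=8
Acc 13: bank1 row1 -> MISS (open row1); precharges=9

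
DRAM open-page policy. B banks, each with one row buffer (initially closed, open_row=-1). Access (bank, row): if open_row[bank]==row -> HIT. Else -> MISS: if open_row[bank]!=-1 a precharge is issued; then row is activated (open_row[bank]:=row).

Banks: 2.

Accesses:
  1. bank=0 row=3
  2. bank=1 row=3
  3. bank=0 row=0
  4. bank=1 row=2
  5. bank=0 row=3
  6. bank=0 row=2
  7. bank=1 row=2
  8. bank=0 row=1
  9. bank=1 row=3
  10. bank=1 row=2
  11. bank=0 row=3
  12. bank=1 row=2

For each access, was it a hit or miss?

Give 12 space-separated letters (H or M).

Acc 1: bank0 row3 -> MISS (open row3); precharges=0
Acc 2: bank1 row3 -> MISS (open row3); precharges=0
Acc 3: bank0 row0 -> MISS (open row0); precharges=1
Acc 4: bank1 row2 -> MISS (open row2); precharges=2
Acc 5: bank0 row3 -> MISS (open row3); precharges=3
Acc 6: bank0 row2 -> MISS (open row2); precharges=4
Acc 7: bank1 row2 -> HIT
Acc 8: bank0 row1 -> MISS (open row1); precharges=5
Acc 9: bank1 row3 -> MISS (open row3); precharges=6
Acc 10: bank1 row2 -> MISS (open row2); precharges=7
Acc 11: bank0 row3 -> MISS (open row3); precharges=8
Acc 12: bank1 row2 -> HIT

Answer: M M M M M M H M M M M H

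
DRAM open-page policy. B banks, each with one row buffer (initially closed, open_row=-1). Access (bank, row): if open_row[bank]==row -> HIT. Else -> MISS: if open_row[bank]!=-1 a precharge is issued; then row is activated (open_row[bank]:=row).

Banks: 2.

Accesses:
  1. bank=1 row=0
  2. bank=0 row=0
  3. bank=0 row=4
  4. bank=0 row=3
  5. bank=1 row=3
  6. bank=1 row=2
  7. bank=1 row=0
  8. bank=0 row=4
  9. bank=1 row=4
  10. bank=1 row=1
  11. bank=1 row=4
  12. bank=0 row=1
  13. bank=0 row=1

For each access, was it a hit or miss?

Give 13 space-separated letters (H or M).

Acc 1: bank1 row0 -> MISS (open row0); precharges=0
Acc 2: bank0 row0 -> MISS (open row0); precharges=0
Acc 3: bank0 row4 -> MISS (open row4); precharges=1
Acc 4: bank0 row3 -> MISS (open row3); precharges=2
Acc 5: bank1 row3 -> MISS (open row3); precharges=3
Acc 6: bank1 row2 -> MISS (open row2); precharges=4
Acc 7: bank1 row0 -> MISS (open row0); precharges=5
Acc 8: bank0 row4 -> MISS (open row4); precharges=6
Acc 9: bank1 row4 -> MISS (open row4); precharges=7
Acc 10: bank1 row1 -> MISS (open row1); precharges=8
Acc 11: bank1 row4 -> MISS (open row4); precharges=9
Acc 12: bank0 row1 -> MISS (open row1); precharges=10
Acc 13: bank0 row1 -> HIT

Answer: M M M M M M M M M M M M H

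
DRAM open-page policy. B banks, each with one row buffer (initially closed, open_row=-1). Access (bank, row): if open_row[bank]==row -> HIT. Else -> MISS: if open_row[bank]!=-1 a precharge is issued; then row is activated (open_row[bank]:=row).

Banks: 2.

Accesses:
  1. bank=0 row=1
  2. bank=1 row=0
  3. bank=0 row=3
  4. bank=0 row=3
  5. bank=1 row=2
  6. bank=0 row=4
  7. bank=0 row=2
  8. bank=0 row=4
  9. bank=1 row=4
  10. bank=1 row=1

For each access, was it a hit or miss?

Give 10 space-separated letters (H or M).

Answer: M M M H M M M M M M

Derivation:
Acc 1: bank0 row1 -> MISS (open row1); precharges=0
Acc 2: bank1 row0 -> MISS (open row0); precharges=0
Acc 3: bank0 row3 -> MISS (open row3); precharges=1
Acc 4: bank0 row3 -> HIT
Acc 5: bank1 row2 -> MISS (open row2); precharges=2
Acc 6: bank0 row4 -> MISS (open row4); precharges=3
Acc 7: bank0 row2 -> MISS (open row2); precharges=4
Acc 8: bank0 row4 -> MISS (open row4); precharges=5
Acc 9: bank1 row4 -> MISS (open row4); precharges=6
Acc 10: bank1 row1 -> MISS (open row1); precharges=7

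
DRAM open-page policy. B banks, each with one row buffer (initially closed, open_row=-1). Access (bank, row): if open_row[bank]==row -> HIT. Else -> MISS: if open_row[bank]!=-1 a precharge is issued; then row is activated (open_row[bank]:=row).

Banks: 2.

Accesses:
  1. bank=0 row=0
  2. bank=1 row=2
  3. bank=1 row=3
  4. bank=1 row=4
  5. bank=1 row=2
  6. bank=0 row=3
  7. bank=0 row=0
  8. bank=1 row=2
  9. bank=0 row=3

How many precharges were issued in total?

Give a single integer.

Acc 1: bank0 row0 -> MISS (open row0); precharges=0
Acc 2: bank1 row2 -> MISS (open row2); precharges=0
Acc 3: bank1 row3 -> MISS (open row3); precharges=1
Acc 4: bank1 row4 -> MISS (open row4); precharges=2
Acc 5: bank1 row2 -> MISS (open row2); precharges=3
Acc 6: bank0 row3 -> MISS (open row3); precharges=4
Acc 7: bank0 row0 -> MISS (open row0); precharges=5
Acc 8: bank1 row2 -> HIT
Acc 9: bank0 row3 -> MISS (open row3); precharges=6

Answer: 6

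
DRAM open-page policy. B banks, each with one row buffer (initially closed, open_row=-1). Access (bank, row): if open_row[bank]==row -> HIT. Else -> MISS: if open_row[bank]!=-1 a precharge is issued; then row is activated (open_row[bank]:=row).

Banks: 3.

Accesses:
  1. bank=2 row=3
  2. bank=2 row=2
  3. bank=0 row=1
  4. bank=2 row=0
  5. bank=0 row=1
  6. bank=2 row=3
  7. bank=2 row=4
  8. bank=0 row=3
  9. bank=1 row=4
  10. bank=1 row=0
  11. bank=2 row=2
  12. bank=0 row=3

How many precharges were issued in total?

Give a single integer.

Answer: 7

Derivation:
Acc 1: bank2 row3 -> MISS (open row3); precharges=0
Acc 2: bank2 row2 -> MISS (open row2); precharges=1
Acc 3: bank0 row1 -> MISS (open row1); precharges=1
Acc 4: bank2 row0 -> MISS (open row0); precharges=2
Acc 5: bank0 row1 -> HIT
Acc 6: bank2 row3 -> MISS (open row3); precharges=3
Acc 7: bank2 row4 -> MISS (open row4); precharges=4
Acc 8: bank0 row3 -> MISS (open row3); precharges=5
Acc 9: bank1 row4 -> MISS (open row4); precharges=5
Acc 10: bank1 row0 -> MISS (open row0); precharges=6
Acc 11: bank2 row2 -> MISS (open row2); precharges=7
Acc 12: bank0 row3 -> HIT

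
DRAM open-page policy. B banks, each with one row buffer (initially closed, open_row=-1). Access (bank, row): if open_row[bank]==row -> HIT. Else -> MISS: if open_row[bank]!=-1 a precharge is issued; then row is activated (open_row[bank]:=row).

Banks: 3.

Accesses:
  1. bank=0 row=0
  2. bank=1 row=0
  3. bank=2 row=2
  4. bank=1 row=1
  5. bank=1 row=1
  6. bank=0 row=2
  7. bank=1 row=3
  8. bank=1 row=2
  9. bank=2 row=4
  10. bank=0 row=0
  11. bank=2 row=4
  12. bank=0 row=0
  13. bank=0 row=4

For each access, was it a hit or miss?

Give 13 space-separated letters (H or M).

Acc 1: bank0 row0 -> MISS (open row0); precharges=0
Acc 2: bank1 row0 -> MISS (open row0); precharges=0
Acc 3: bank2 row2 -> MISS (open row2); precharges=0
Acc 4: bank1 row1 -> MISS (open row1); precharges=1
Acc 5: bank1 row1 -> HIT
Acc 6: bank0 row2 -> MISS (open row2); precharges=2
Acc 7: bank1 row3 -> MISS (open row3); precharges=3
Acc 8: bank1 row2 -> MISS (open row2); precharges=4
Acc 9: bank2 row4 -> MISS (open row4); precharges=5
Acc 10: bank0 row0 -> MISS (open row0); precharges=6
Acc 11: bank2 row4 -> HIT
Acc 12: bank0 row0 -> HIT
Acc 13: bank0 row4 -> MISS (open row4); precharges=7

Answer: M M M M H M M M M M H H M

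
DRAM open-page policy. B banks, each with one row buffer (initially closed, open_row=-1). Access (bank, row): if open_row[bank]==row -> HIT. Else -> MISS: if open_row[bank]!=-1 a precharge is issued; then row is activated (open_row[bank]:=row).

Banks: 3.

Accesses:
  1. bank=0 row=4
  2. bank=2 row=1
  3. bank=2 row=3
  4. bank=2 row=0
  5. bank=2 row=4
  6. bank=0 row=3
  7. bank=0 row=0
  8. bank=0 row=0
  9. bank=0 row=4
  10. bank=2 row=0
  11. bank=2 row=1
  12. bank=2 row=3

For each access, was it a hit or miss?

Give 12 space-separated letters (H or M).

Answer: M M M M M M M H M M M M

Derivation:
Acc 1: bank0 row4 -> MISS (open row4); precharges=0
Acc 2: bank2 row1 -> MISS (open row1); precharges=0
Acc 3: bank2 row3 -> MISS (open row3); precharges=1
Acc 4: bank2 row0 -> MISS (open row0); precharges=2
Acc 5: bank2 row4 -> MISS (open row4); precharges=3
Acc 6: bank0 row3 -> MISS (open row3); precharges=4
Acc 7: bank0 row0 -> MISS (open row0); precharges=5
Acc 8: bank0 row0 -> HIT
Acc 9: bank0 row4 -> MISS (open row4); precharges=6
Acc 10: bank2 row0 -> MISS (open row0); precharges=7
Acc 11: bank2 row1 -> MISS (open row1); precharges=8
Acc 12: bank2 row3 -> MISS (open row3); precharges=9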